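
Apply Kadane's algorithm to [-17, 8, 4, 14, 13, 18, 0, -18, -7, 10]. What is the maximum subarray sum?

Using Kadane's algorithm on [-17, 8, 4, 14, 13, 18, 0, -18, -7, 10]:

Scanning through the array:
Position 1 (value 8): max_ending_here = 8, max_so_far = 8
Position 2 (value 4): max_ending_here = 12, max_so_far = 12
Position 3 (value 14): max_ending_here = 26, max_so_far = 26
Position 4 (value 13): max_ending_here = 39, max_so_far = 39
Position 5 (value 18): max_ending_here = 57, max_so_far = 57
Position 6 (value 0): max_ending_here = 57, max_so_far = 57
Position 7 (value -18): max_ending_here = 39, max_so_far = 57
Position 8 (value -7): max_ending_here = 32, max_so_far = 57
Position 9 (value 10): max_ending_here = 42, max_so_far = 57

Maximum subarray: [8, 4, 14, 13, 18]
Maximum sum: 57

The maximum subarray is [8, 4, 14, 13, 18] with sum 57. This subarray runs from index 1 to index 5.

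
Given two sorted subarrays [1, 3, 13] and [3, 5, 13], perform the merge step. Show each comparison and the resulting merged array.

Merging process:

Compare 1 vs 3: take 1 from left. Merged: [1]
Compare 3 vs 3: take 3 from left. Merged: [1, 3]
Compare 13 vs 3: take 3 from right. Merged: [1, 3, 3]
Compare 13 vs 5: take 5 from right. Merged: [1, 3, 3, 5]
Compare 13 vs 13: take 13 from left. Merged: [1, 3, 3, 5, 13]
Append remaining from right: [13]. Merged: [1, 3, 3, 5, 13, 13]

Final merged array: [1, 3, 3, 5, 13, 13]
Total comparisons: 5

The merged array is [1, 3, 3, 5, 13, 13], requiring 5 comparisons. The merge step runs in O(n) time where n is the total number of elements.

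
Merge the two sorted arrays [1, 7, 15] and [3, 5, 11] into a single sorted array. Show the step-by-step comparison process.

Merging process:

Compare 1 vs 3: take 1 from left. Merged: [1]
Compare 7 vs 3: take 3 from right. Merged: [1, 3]
Compare 7 vs 5: take 5 from right. Merged: [1, 3, 5]
Compare 7 vs 11: take 7 from left. Merged: [1, 3, 5, 7]
Compare 15 vs 11: take 11 from right. Merged: [1, 3, 5, 7, 11]
Append remaining from left: [15]. Merged: [1, 3, 5, 7, 11, 15]

Final merged array: [1, 3, 5, 7, 11, 15]
Total comparisons: 5

The merged array is [1, 3, 5, 7, 11, 15], requiring 5 comparisons. The merge step runs in O(n) time where n is the total number of elements.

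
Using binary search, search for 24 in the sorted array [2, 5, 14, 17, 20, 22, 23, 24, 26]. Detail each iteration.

Binary search for 24 in [2, 5, 14, 17, 20, 22, 23, 24, 26]:

lo=0, hi=8, mid=4, arr[mid]=20 -> 20 < 24, search right half
lo=5, hi=8, mid=6, arr[mid]=23 -> 23 < 24, search right half
lo=7, hi=8, mid=7, arr[mid]=24 -> Found target at index 7!

Binary search finds 24 at index 7 after 3 comparisons. The search repeatedly halves the search space by comparing with the middle element.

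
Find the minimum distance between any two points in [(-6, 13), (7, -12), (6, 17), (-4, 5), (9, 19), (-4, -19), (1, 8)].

Computing all pairwise distances among 7 points:

d((-6, 13), (7, -12)) = 28.178
d((-6, 13), (6, 17)) = 12.6491
d((-6, 13), (-4, 5)) = 8.2462
d((-6, 13), (9, 19)) = 16.1555
d((-6, 13), (-4, -19)) = 32.0624
d((-6, 13), (1, 8)) = 8.6023
d((7, -12), (6, 17)) = 29.0172
d((7, -12), (-4, 5)) = 20.2485
d((7, -12), (9, 19)) = 31.0644
d((7, -12), (-4, -19)) = 13.0384
d((7, -12), (1, 8)) = 20.8806
d((6, 17), (-4, 5)) = 15.6205
d((6, 17), (9, 19)) = 3.6056 <-- minimum
d((6, 17), (-4, -19)) = 37.3631
d((6, 17), (1, 8)) = 10.2956
d((-4, 5), (9, 19)) = 19.105
d((-4, 5), (-4, -19)) = 24.0
d((-4, 5), (1, 8)) = 5.831
d((9, 19), (-4, -19)) = 40.1622
d((9, 19), (1, 8)) = 13.6015
d((-4, -19), (1, 8)) = 27.4591

Closest pair: (6, 17) and (9, 19) with distance 3.6056

The closest pair is (6, 17) and (9, 19) with Euclidean distance 3.6056. For 7 points, brute-force pairwise comparison is shown above. For large n, the divide-and-conquer algorithm (sort by x, recurse on halves, check the dividing strip) achieves O(n log n).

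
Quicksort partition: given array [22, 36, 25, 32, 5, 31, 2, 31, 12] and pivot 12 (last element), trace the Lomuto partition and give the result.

Lomuto partition with pivot = 12:

Initial array: [22, 36, 25, 32, 5, 31, 2, 31, 12]

arr[0]=22 > 12: no swap
arr[1]=36 > 12: no swap
arr[2]=25 > 12: no swap
arr[3]=32 > 12: no swap
arr[4]=5 <= 12: swap with position 0, array becomes [5, 36, 25, 32, 22, 31, 2, 31, 12]
arr[5]=31 > 12: no swap
arr[6]=2 <= 12: swap with position 1, array becomes [5, 2, 25, 32, 22, 31, 36, 31, 12]
arr[7]=31 > 12: no swap

Place pivot at position 2: [5, 2, 12, 32, 22, 31, 36, 31, 25]
Pivot position: 2

After partitioning with pivot 12, the array becomes [5, 2, 12, 32, 22, 31, 36, 31, 25]. The pivot is placed at index 2. All elements to the left of the pivot are <= 12, and all elements to the right are > 12.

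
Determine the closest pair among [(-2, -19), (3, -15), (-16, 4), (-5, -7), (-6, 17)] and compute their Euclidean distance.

Computing all pairwise distances among 5 points:

d((-2, -19), (3, -15)) = 6.4031 <-- minimum
d((-2, -19), (-16, 4)) = 26.9258
d((-2, -19), (-5, -7)) = 12.3693
d((-2, -19), (-6, 17)) = 36.2215
d((3, -15), (-16, 4)) = 26.8701
d((3, -15), (-5, -7)) = 11.3137
d((3, -15), (-6, 17)) = 33.2415
d((-16, 4), (-5, -7)) = 15.5563
d((-16, 4), (-6, 17)) = 16.4012
d((-5, -7), (-6, 17)) = 24.0208

Closest pair: (-2, -19) and (3, -15) with distance 6.4031

The closest pair is (-2, -19) and (3, -15) with Euclidean distance 6.4031. For 5 points, brute-force pairwise comparison is shown above. For large n, the divide-and-conquer algorithm (sort by x, recurse on halves, check the dividing strip) achieves O(n log n).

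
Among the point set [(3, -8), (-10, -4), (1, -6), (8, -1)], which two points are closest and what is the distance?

Computing all pairwise distances among 4 points:

d((3, -8), (-10, -4)) = 13.6015
d((3, -8), (1, -6)) = 2.8284 <-- minimum
d((3, -8), (8, -1)) = 8.6023
d((-10, -4), (1, -6)) = 11.1803
d((-10, -4), (8, -1)) = 18.2483
d((1, -6), (8, -1)) = 8.6023

Closest pair: (3, -8) and (1, -6) with distance 2.8284

The closest pair is (3, -8) and (1, -6) with Euclidean distance 2.8284. For 4 points, brute-force pairwise comparison is shown above. For large n, the divide-and-conquer algorithm (sort by x, recurse on halves, check the dividing strip) achieves O(n log n).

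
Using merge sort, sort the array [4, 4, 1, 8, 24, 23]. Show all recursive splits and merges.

Merge sort trace:

Split: [4, 4, 1, 8, 24, 23] -> [4, 4, 1] and [8, 24, 23]
  Split: [4, 4, 1] -> [4] and [4, 1]
    Split: [4, 1] -> [4] and [1]
    Merge: [4] + [1] -> [1, 4]
  Merge: [4] + [1, 4] -> [1, 4, 4]
  Split: [8, 24, 23] -> [8] and [24, 23]
    Split: [24, 23] -> [24] and [23]
    Merge: [24] + [23] -> [23, 24]
  Merge: [8] + [23, 24] -> [8, 23, 24]
Merge: [1, 4, 4] + [8, 23, 24] -> [1, 4, 4, 8, 23, 24]

Final sorted array: [1, 4, 4, 8, 23, 24]

The merge sort proceeds by recursively splitting the array and merging sorted halves.
After all merges, the sorted array is [1, 4, 4, 8, 23, 24].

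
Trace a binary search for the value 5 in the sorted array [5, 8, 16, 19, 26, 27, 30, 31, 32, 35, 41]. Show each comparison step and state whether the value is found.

Binary search for 5 in [5, 8, 16, 19, 26, 27, 30, 31, 32, 35, 41]:

lo=0, hi=10, mid=5, arr[mid]=27 -> 27 > 5, search left half
lo=0, hi=4, mid=2, arr[mid]=16 -> 16 > 5, search left half
lo=0, hi=1, mid=0, arr[mid]=5 -> Found target at index 0!

Binary search finds 5 at index 0 after 3 comparisons. The search repeatedly halves the search space by comparing with the middle element.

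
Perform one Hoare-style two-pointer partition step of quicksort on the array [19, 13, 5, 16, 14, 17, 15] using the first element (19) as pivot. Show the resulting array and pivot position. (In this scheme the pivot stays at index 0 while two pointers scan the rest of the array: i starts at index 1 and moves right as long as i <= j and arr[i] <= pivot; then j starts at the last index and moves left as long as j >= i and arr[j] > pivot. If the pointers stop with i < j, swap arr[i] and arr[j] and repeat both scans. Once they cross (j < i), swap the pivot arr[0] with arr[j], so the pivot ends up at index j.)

Hoare-style two-pointer partition with pivot = 19:

Initial array: [19, 13, 5, 16, 14, 17, 15]

Pointers start at i = 1, j = 6.
i ends at 7, j ends at 6: the pointers have crossed (j < i), so scanning stops.

Swap pivot arr[0] with arr[6] to place pivot at position 6: [15, 13, 5, 16, 14, 17, 19]
Pivot position: 6

After partitioning with pivot 19, the array becomes [15, 13, 5, 16, 14, 17, 19]. The pivot is placed at index 6. All elements to the left of the pivot are <= 19, and all elements to the right are > 19.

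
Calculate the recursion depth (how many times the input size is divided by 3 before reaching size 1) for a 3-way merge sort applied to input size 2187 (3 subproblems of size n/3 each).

For divide and conquer with division factor 3:

Problem sizes at each level:
Level 0: 2187
Level 1: 729
Level 2: 243
Level 3: 81
Level 4: 27
Level 5: 9
Level 6: 3
Level 7: 1

The root is level 0 and the size-1 base case is level 7 (the tree spans levels 0 through 7, i.e. 8 levels counting the root), so the depth is the number of divisions: log_3(2187) = 7

The recursion tree depth is log_3(2187) = 7. At each level, the problem size is divided by 3, so it takes 7 divisions to reduce to a base case of size 1. The algorithm makes 3 recursive calls at each level.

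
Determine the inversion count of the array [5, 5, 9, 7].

Finding inversions in [5, 5, 9, 7]:

(2, 3): arr[2]=9 > arr[3]=7

Total inversions: 1

The array has 1 inversion(s): (2,3). Each pair (i,j) satisfies i < j and arr[i] > arr[j].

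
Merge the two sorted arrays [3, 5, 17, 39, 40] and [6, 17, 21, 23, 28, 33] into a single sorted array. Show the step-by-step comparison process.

Merging process:

Compare 3 vs 6: take 3 from left. Merged: [3]
Compare 5 vs 6: take 5 from left. Merged: [3, 5]
Compare 17 vs 6: take 6 from right. Merged: [3, 5, 6]
Compare 17 vs 17: take 17 from left. Merged: [3, 5, 6, 17]
Compare 39 vs 17: take 17 from right. Merged: [3, 5, 6, 17, 17]
Compare 39 vs 21: take 21 from right. Merged: [3, 5, 6, 17, 17, 21]
Compare 39 vs 23: take 23 from right. Merged: [3, 5, 6, 17, 17, 21, 23]
Compare 39 vs 28: take 28 from right. Merged: [3, 5, 6, 17, 17, 21, 23, 28]
Compare 39 vs 33: take 33 from right. Merged: [3, 5, 6, 17, 17, 21, 23, 28, 33]
Append remaining from left: [39, 40]. Merged: [3, 5, 6, 17, 17, 21, 23, 28, 33, 39, 40]

Final merged array: [3, 5, 6, 17, 17, 21, 23, 28, 33, 39, 40]
Total comparisons: 9

The merged array is [3, 5, 6, 17, 17, 21, 23, 28, 33, 39, 40], requiring 9 comparisons. The merge step runs in O(n) time where n is the total number of elements.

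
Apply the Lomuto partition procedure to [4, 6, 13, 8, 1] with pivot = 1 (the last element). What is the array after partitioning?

Lomuto partition with pivot = 1:

Initial array: [4, 6, 13, 8, 1]

arr[0]=4 > 1: no swap
arr[1]=6 > 1: no swap
arr[2]=13 > 1: no swap
arr[3]=8 > 1: no swap

Place pivot at position 0: [1, 6, 13, 8, 4]
Pivot position: 0

After partitioning with pivot 1, the array becomes [1, 6, 13, 8, 4]. The pivot is placed at index 0. All elements to the left of the pivot are <= 1, and all elements to the right are > 1.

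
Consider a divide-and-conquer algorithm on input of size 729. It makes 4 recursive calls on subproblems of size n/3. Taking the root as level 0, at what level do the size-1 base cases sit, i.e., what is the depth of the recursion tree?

For divide and conquer with division factor 3:

Problem sizes at each level:
Level 0: 729
Level 1: 243
Level 2: 81
Level 3: 27
Level 4: 9
Level 5: 3
Level 6: 1

The root is level 0 and the size-1 base case is level 6 (the tree spans levels 0 through 6, i.e. 7 levels counting the root), so the depth is the number of divisions: log_3(729) = 6

The recursion tree depth is log_3(729) = 6. At each level, the problem size is divided by 3, so it takes 6 divisions to reduce to a base case of size 1. The algorithm makes 4 recursive calls at each level.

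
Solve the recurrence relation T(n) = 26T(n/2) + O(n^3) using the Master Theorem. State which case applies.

Master Theorem for T(n) = 26T(n/2) + O(n^3):

a = 26, b = 2, c = 3
log_b(a) = log_2(26) = 4.7004

Case 1: c = 3 < log_2(26) = 4.7004
T(n) = O(n^(log_2 26))

For T(n) = 26T(n/2) + O(n^3): log_2(26) = 4.7004. This is Case 1 of the Master Theorem (c < log_b(a), work dominated by leaves), giving O(n^(log_2 26)).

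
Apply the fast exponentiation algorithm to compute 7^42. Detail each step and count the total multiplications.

Computing 7^42 by squaring (build up from 7^1; each line after the first costs one multiplication):

7^1 = 7
7^2 = (7^1)^2 = 7^2 = 49
7^4 = (7^2)^2 = 49^2 = 2401
7^5 = 7 * 7^4 = 7 * 2401 = 16807
7^10 = (7^5)^2 = 16807^2 = 282475249
7^20 = (7^10)^2 = 282475249^2 = 79792266297612001
7^21 = 7 * 7^20 = 7 * 79792266297612001 = 558545864083284007
7^42 = (7^21)^2 = 558545864083284007^2 = 311973482284542371301330321821976049

Result: 311973482284542371301330321821976049
Multiplications needed: 7 (7 lines after 7^1)

7^42 = 311973482284542371301330321821976049. Using exponentiation by squaring, this requires 7 multiplications. The key idea: if the exponent is even, square the half-power; if odd, multiply by the base once.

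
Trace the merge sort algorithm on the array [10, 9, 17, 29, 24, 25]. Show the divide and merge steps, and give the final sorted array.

Merge sort trace:

Split: [10, 9, 17, 29, 24, 25] -> [10, 9, 17] and [29, 24, 25]
  Split: [10, 9, 17] -> [10] and [9, 17]
    Split: [9, 17] -> [9] and [17]
    Merge: [9] + [17] -> [9, 17]
  Merge: [10] + [9, 17] -> [9, 10, 17]
  Split: [29, 24, 25] -> [29] and [24, 25]
    Split: [24, 25] -> [24] and [25]
    Merge: [24] + [25] -> [24, 25]
  Merge: [29] + [24, 25] -> [24, 25, 29]
Merge: [9, 10, 17] + [24, 25, 29] -> [9, 10, 17, 24, 25, 29]

Final sorted array: [9, 10, 17, 24, 25, 29]

The merge sort proceeds by recursively splitting the array and merging sorted halves.
After all merges, the sorted array is [9, 10, 17, 24, 25, 29].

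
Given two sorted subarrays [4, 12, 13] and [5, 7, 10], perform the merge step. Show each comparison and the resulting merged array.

Merging process:

Compare 4 vs 5: take 4 from left. Merged: [4]
Compare 12 vs 5: take 5 from right. Merged: [4, 5]
Compare 12 vs 7: take 7 from right. Merged: [4, 5, 7]
Compare 12 vs 10: take 10 from right. Merged: [4, 5, 7, 10]
Append remaining from left: [12, 13]. Merged: [4, 5, 7, 10, 12, 13]

Final merged array: [4, 5, 7, 10, 12, 13]
Total comparisons: 4

The merged array is [4, 5, 7, 10, 12, 13], requiring 4 comparisons. The merge step runs in O(n) time where n is the total number of elements.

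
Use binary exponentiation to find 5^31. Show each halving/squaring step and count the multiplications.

Computing 5^31 by squaring (build up from 5^1; each line after the first costs one multiplication):

5^1 = 5
5^2 = (5^1)^2 = 5^2 = 25
5^3 = 5 * 5^2 = 5 * 25 = 125
5^6 = (5^3)^2 = 125^2 = 15625
5^7 = 5 * 5^6 = 5 * 15625 = 78125
5^14 = (5^7)^2 = 78125^2 = 6103515625
5^15 = 5 * 5^14 = 5 * 6103515625 = 30517578125
5^30 = (5^15)^2 = 30517578125^2 = 931322574615478515625
5^31 = 5 * 5^30 = 5 * 931322574615478515625 = 4656612873077392578125

Result: 4656612873077392578125
Multiplications needed: 8 (8 lines after 5^1)

5^31 = 4656612873077392578125. Using exponentiation by squaring, this requires 8 multiplications. The key idea: if the exponent is even, square the half-power; if odd, multiply by the base once.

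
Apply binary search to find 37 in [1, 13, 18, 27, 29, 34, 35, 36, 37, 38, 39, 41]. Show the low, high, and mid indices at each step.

Binary search for 37 in [1, 13, 18, 27, 29, 34, 35, 36, 37, 38, 39, 41]:

lo=0, hi=11, mid=5, arr[mid]=34 -> 34 < 37, search right half
lo=6, hi=11, mid=8, arr[mid]=37 -> Found target at index 8!

Binary search finds 37 at index 8 after 2 comparisons. The search repeatedly halves the search space by comparing with the middle element.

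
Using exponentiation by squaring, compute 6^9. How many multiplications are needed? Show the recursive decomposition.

Computing 6^9 by squaring (build up from 6^1; each line after the first costs one multiplication):

6^1 = 6
6^2 = (6^1)^2 = 6^2 = 36
6^4 = (6^2)^2 = 36^2 = 1296
6^8 = (6^4)^2 = 1296^2 = 1679616
6^9 = 6 * 6^8 = 6 * 1679616 = 10077696

Result: 10077696
Multiplications needed: 4 (4 lines after 6^1)

6^9 = 10077696. Using exponentiation by squaring, this requires 4 multiplications. The key idea: if the exponent is even, square the half-power; if odd, multiply by the base once.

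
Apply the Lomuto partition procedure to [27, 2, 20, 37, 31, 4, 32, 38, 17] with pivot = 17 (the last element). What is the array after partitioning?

Lomuto partition with pivot = 17:

Initial array: [27, 2, 20, 37, 31, 4, 32, 38, 17]

arr[0]=27 > 17: no swap
arr[1]=2 <= 17: swap with position 0, array becomes [2, 27, 20, 37, 31, 4, 32, 38, 17]
arr[2]=20 > 17: no swap
arr[3]=37 > 17: no swap
arr[4]=31 > 17: no swap
arr[5]=4 <= 17: swap with position 1, array becomes [2, 4, 20, 37, 31, 27, 32, 38, 17]
arr[6]=32 > 17: no swap
arr[7]=38 > 17: no swap

Place pivot at position 2: [2, 4, 17, 37, 31, 27, 32, 38, 20]
Pivot position: 2

After partitioning with pivot 17, the array becomes [2, 4, 17, 37, 31, 27, 32, 38, 20]. The pivot is placed at index 2. All elements to the left of the pivot are <= 17, and all elements to the right are > 17.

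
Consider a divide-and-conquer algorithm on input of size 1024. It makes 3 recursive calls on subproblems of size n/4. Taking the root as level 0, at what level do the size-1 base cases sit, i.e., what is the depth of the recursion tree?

For divide and conquer with division factor 4:

Problem sizes at each level:
Level 0: 1024
Level 1: 256
Level 2: 64
Level 3: 16
Level 4: 4
Level 5: 1

The root is level 0 and the size-1 base case is level 5 (the tree spans levels 0 through 5, i.e. 6 levels counting the root), so the depth is the number of divisions: log_4(1024) = 5

The recursion tree depth is log_4(1024) = 5. At each level, the problem size is divided by 4, so it takes 5 divisions to reduce to a base case of size 1. The algorithm makes 3 recursive calls at each level.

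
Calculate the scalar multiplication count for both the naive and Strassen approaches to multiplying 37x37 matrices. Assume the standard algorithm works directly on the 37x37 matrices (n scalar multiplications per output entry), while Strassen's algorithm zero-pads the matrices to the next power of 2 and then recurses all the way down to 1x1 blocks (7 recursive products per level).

Matrix multiplication for 37x37 matrices:

Strassen's algorithm requires power-of-2 dimensions. Pad 37x37 to 64x64 (next power of 2).

Standard algorithm: 37^3 = 50653 multiplications
Strassen's algorithm: 7^(log2(64)) = 7^6 = 117649 multiplications
Difference: 50653 - 117649 = -66996 (Strassen uses MORE here due to padding overhead — for small or just-over-power-of-2 n, padding can outweigh the per-level savings)

Standard: 50653 multiplications (37^3). Strassen: 117649 multiplications (7^6, after padding to 64x64). Strassen reduces 8 recursive multiplications to 7 at each level.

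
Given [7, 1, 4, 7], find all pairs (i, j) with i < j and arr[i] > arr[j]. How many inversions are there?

Finding inversions in [7, 1, 4, 7]:

(0, 1): arr[0]=7 > arr[1]=1
(0, 2): arr[0]=7 > arr[2]=4

Total inversions: 2

The array has 2 inversion(s): (0,1), (0,2). Each pair (i,j) satisfies i < j and arr[i] > arr[j].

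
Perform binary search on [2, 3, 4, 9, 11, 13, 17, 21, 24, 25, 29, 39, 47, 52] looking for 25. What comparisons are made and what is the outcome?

Binary search for 25 in [2, 3, 4, 9, 11, 13, 17, 21, 24, 25, 29, 39, 47, 52]:

lo=0, hi=13, mid=6, arr[mid]=17 -> 17 < 25, search right half
lo=7, hi=13, mid=10, arr[mid]=29 -> 29 > 25, search left half
lo=7, hi=9, mid=8, arr[mid]=24 -> 24 < 25, search right half
lo=9, hi=9, mid=9, arr[mid]=25 -> Found target at index 9!

Binary search finds 25 at index 9 after 4 comparisons. The search repeatedly halves the search space by comparing with the middle element.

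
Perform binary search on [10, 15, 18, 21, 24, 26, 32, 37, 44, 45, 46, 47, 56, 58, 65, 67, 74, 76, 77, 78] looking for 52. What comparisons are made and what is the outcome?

Binary search for 52 in [10, 15, 18, 21, 24, 26, 32, 37, 44, 45, 46, 47, 56, 58, 65, 67, 74, 76, 77, 78]:

lo=0, hi=19, mid=9, arr[mid]=45 -> 45 < 52, search right half
lo=10, hi=19, mid=14, arr[mid]=65 -> 65 > 52, search left half
lo=10, hi=13, mid=11, arr[mid]=47 -> 47 < 52, search right half
lo=12, hi=13, mid=12, arr[mid]=56 -> 56 > 52, search left half
lo=12 > hi=11, target 52 not found

Binary search determines that 52 is not in the array after 4 comparisons. The search space was exhausted without finding the target.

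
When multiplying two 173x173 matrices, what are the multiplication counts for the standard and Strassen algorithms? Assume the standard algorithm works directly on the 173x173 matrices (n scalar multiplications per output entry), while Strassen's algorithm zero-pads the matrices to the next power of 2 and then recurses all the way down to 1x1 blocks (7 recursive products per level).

Matrix multiplication for 173x173 matrices:

Strassen's algorithm requires power-of-2 dimensions. Pad 173x173 to 256x256 (next power of 2).

Standard algorithm: 173^3 = 5177717 multiplications
Strassen's algorithm: 7^(log2(256)) = 7^8 = 5764801 multiplications
Difference: 5177717 - 5764801 = -587084 (Strassen uses MORE here due to padding overhead — for small or just-over-power-of-2 n, padding can outweigh the per-level savings)

Standard: 5177717 multiplications (173^3). Strassen: 5764801 multiplications (7^8, after padding to 256x256). Strassen reduces 8 recursive multiplications to 7 at each level.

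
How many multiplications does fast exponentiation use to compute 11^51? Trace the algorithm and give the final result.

Computing 11^51 by squaring (build up from 11^1; each line after the first costs one multiplication):

11^1 = 11
11^2 = (11^1)^2 = 11^2 = 121
11^3 = 11 * 11^2 = 11 * 121 = 1331
11^6 = (11^3)^2 = 1331^2 = 1771561
11^12 = (11^6)^2 = 1771561^2 = 3138428376721
11^24 = (11^12)^2 = 3138428376721^2 = 9849732675807611094711841
11^25 = 11 * 11^24 = 11 * 9849732675807611094711841 = 108347059433883722041830251
11^50 = (11^25)^2 = 108347059433883722041830251^2 = 11739085287969531650666649599035831993898213898723001
11^51 = 11 * 11^50 = 11 * 11739085287969531650666649599035831993898213898723001 = 129129938167664848157333145589394151932880352885953011

Result: 129129938167664848157333145589394151932880352885953011
Multiplications needed: 8 (8 lines after 11^1)

11^51 = 129129938167664848157333145589394151932880352885953011. Using exponentiation by squaring, this requires 8 multiplications. The key idea: if the exponent is even, square the half-power; if odd, multiply by the base once.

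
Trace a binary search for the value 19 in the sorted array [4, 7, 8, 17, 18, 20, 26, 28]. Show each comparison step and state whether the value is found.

Binary search for 19 in [4, 7, 8, 17, 18, 20, 26, 28]:

lo=0, hi=7, mid=3, arr[mid]=17 -> 17 < 19, search right half
lo=4, hi=7, mid=5, arr[mid]=20 -> 20 > 19, search left half
lo=4, hi=4, mid=4, arr[mid]=18 -> 18 < 19, search right half
lo=5 > hi=4, target 19 not found

Binary search determines that 19 is not in the array after 3 comparisons. The search space was exhausted without finding the target.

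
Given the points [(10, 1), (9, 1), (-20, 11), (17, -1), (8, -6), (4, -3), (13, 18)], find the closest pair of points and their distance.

Computing all pairwise distances among 7 points:

d((10, 1), (9, 1)) = 1.0 <-- minimum
d((10, 1), (-20, 11)) = 31.6228
d((10, 1), (17, -1)) = 7.2801
d((10, 1), (8, -6)) = 7.2801
d((10, 1), (4, -3)) = 7.2111
d((10, 1), (13, 18)) = 17.2627
d((9, 1), (-20, 11)) = 30.6757
d((9, 1), (17, -1)) = 8.2462
d((9, 1), (8, -6)) = 7.0711
d((9, 1), (4, -3)) = 6.4031
d((9, 1), (13, 18)) = 17.4642
d((-20, 11), (17, -1)) = 38.8973
d((-20, 11), (8, -6)) = 32.7567
d((-20, 11), (4, -3)) = 27.7849
d((-20, 11), (13, 18)) = 33.7343
d((17, -1), (8, -6)) = 10.2956
d((17, -1), (4, -3)) = 13.1529
d((17, -1), (13, 18)) = 19.4165
d((8, -6), (4, -3)) = 5.0
d((8, -6), (13, 18)) = 24.5153
d((4, -3), (13, 18)) = 22.8473

Closest pair: (10, 1) and (9, 1) with distance 1.0

The closest pair is (10, 1) and (9, 1) with Euclidean distance 1.0. For 7 points, brute-force pairwise comparison is shown above. For large n, the divide-and-conquer algorithm (sort by x, recurse on halves, check the dividing strip) achieves O(n log n).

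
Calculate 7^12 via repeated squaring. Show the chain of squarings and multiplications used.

Computing 7^12 by squaring (build up from 7^1; each line after the first costs one multiplication):

7^1 = 7
7^2 = (7^1)^2 = 7^2 = 49
7^3 = 7 * 7^2 = 7 * 49 = 343
7^6 = (7^3)^2 = 343^2 = 117649
7^12 = (7^6)^2 = 117649^2 = 13841287201

Result: 13841287201
Multiplications needed: 4 (4 lines after 7^1)

7^12 = 13841287201. Using exponentiation by squaring, this requires 4 multiplications. The key idea: if the exponent is even, square the half-power; if odd, multiply by the base once.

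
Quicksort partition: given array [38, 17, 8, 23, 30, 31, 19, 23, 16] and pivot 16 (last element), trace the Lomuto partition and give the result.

Lomuto partition with pivot = 16:

Initial array: [38, 17, 8, 23, 30, 31, 19, 23, 16]

arr[0]=38 > 16: no swap
arr[1]=17 > 16: no swap
arr[2]=8 <= 16: swap with position 0, array becomes [8, 17, 38, 23, 30, 31, 19, 23, 16]
arr[3]=23 > 16: no swap
arr[4]=30 > 16: no swap
arr[5]=31 > 16: no swap
arr[6]=19 > 16: no swap
arr[7]=23 > 16: no swap

Place pivot at position 1: [8, 16, 38, 23, 30, 31, 19, 23, 17]
Pivot position: 1

After partitioning with pivot 16, the array becomes [8, 16, 38, 23, 30, 31, 19, 23, 17]. The pivot is placed at index 1. All elements to the left of the pivot are <= 16, and all elements to the right are > 16.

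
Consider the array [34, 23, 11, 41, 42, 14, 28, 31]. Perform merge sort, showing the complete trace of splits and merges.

Merge sort trace:

Split: [34, 23, 11, 41, 42, 14, 28, 31] -> [34, 23, 11, 41] and [42, 14, 28, 31]
  Split: [34, 23, 11, 41] -> [34, 23] and [11, 41]
    Split: [34, 23] -> [34] and [23]
    Merge: [34] + [23] -> [23, 34]
    Split: [11, 41] -> [11] and [41]
    Merge: [11] + [41] -> [11, 41]
  Merge: [23, 34] + [11, 41] -> [11, 23, 34, 41]
  Split: [42, 14, 28, 31] -> [42, 14] and [28, 31]
    Split: [42, 14] -> [42] and [14]
    Merge: [42] + [14] -> [14, 42]
    Split: [28, 31] -> [28] and [31]
    Merge: [28] + [31] -> [28, 31]
  Merge: [14, 42] + [28, 31] -> [14, 28, 31, 42]
Merge: [11, 23, 34, 41] + [14, 28, 31, 42] -> [11, 14, 23, 28, 31, 34, 41, 42]

Final sorted array: [11, 14, 23, 28, 31, 34, 41, 42]

The merge sort proceeds by recursively splitting the array and merging sorted halves.
After all merges, the sorted array is [11, 14, 23, 28, 31, 34, 41, 42].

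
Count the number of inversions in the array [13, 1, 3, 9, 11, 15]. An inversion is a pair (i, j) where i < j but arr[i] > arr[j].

Finding inversions in [13, 1, 3, 9, 11, 15]:

(0, 1): arr[0]=13 > arr[1]=1
(0, 2): arr[0]=13 > arr[2]=3
(0, 3): arr[0]=13 > arr[3]=9
(0, 4): arr[0]=13 > arr[4]=11

Total inversions: 4

The array has 4 inversion(s): (0,1), (0,2), (0,3), (0,4). Each pair (i,j) satisfies i < j and arr[i] > arr[j].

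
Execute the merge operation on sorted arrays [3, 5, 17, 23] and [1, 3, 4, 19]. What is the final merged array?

Merging process:

Compare 3 vs 1: take 1 from right. Merged: [1]
Compare 3 vs 3: take 3 from left. Merged: [1, 3]
Compare 5 vs 3: take 3 from right. Merged: [1, 3, 3]
Compare 5 vs 4: take 4 from right. Merged: [1, 3, 3, 4]
Compare 5 vs 19: take 5 from left. Merged: [1, 3, 3, 4, 5]
Compare 17 vs 19: take 17 from left. Merged: [1, 3, 3, 4, 5, 17]
Compare 23 vs 19: take 19 from right. Merged: [1, 3, 3, 4, 5, 17, 19]
Append remaining from left: [23]. Merged: [1, 3, 3, 4, 5, 17, 19, 23]

Final merged array: [1, 3, 3, 4, 5, 17, 19, 23]
Total comparisons: 7

The merged array is [1, 3, 3, 4, 5, 17, 19, 23], requiring 7 comparisons. The merge step runs in O(n) time where n is the total number of elements.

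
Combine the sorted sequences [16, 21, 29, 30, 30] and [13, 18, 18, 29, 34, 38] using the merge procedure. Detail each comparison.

Merging process:

Compare 16 vs 13: take 13 from right. Merged: [13]
Compare 16 vs 18: take 16 from left. Merged: [13, 16]
Compare 21 vs 18: take 18 from right. Merged: [13, 16, 18]
Compare 21 vs 18: take 18 from right. Merged: [13, 16, 18, 18]
Compare 21 vs 29: take 21 from left. Merged: [13, 16, 18, 18, 21]
Compare 29 vs 29: take 29 from left. Merged: [13, 16, 18, 18, 21, 29]
Compare 30 vs 29: take 29 from right. Merged: [13, 16, 18, 18, 21, 29, 29]
Compare 30 vs 34: take 30 from left. Merged: [13, 16, 18, 18, 21, 29, 29, 30]
Compare 30 vs 34: take 30 from left. Merged: [13, 16, 18, 18, 21, 29, 29, 30, 30]
Append remaining from right: [34, 38]. Merged: [13, 16, 18, 18, 21, 29, 29, 30, 30, 34, 38]

Final merged array: [13, 16, 18, 18, 21, 29, 29, 30, 30, 34, 38]
Total comparisons: 9

The merged array is [13, 16, 18, 18, 21, 29, 29, 30, 30, 34, 38], requiring 9 comparisons. The merge step runs in O(n) time where n is the total number of elements.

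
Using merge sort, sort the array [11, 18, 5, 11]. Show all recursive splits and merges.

Merge sort trace:

Split: [11, 18, 5, 11] -> [11, 18] and [5, 11]
  Split: [11, 18] -> [11] and [18]
  Merge: [11] + [18] -> [11, 18]
  Split: [5, 11] -> [5] and [11]
  Merge: [5] + [11] -> [5, 11]
Merge: [11, 18] + [5, 11] -> [5, 11, 11, 18]

Final sorted array: [5, 11, 11, 18]

The merge sort proceeds by recursively splitting the array and merging sorted halves.
After all merges, the sorted array is [5, 11, 11, 18].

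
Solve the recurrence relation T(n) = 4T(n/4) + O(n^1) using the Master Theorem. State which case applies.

Master Theorem for T(n) = 4T(n/4) + O(n^1):

a = 4, b = 4, c = 1
log_b(a) = log_4(4) = 1.0000

Case 2: c = 1 = log_4(4) = 1.0000
T(n) = O(n^1 log n) = O(n log n)

For T(n) = 4T(n/4) + O(n^1): log_4(4) = 1.0000. This is Case 2 of the Master Theorem (c = log_b(a), equal work at all levels), giving O(n log n).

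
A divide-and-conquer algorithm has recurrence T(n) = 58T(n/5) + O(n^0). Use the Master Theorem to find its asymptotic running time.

Master Theorem for T(n) = 58T(n/5) + O(n^0):

a = 58, b = 5, c = 0
log_b(a) = log_5(58) = 2.5229

Case 1: c = 0 < log_5(58) = 2.5229
T(n) = O(n^(log_5 58))

For T(n) = 58T(n/5) + O(n^0): log_5(58) = 2.5229. This is Case 1 of the Master Theorem (c < log_b(a), work dominated by leaves), giving O(n^(log_5 58)).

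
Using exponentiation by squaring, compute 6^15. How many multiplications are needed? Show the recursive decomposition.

Computing 6^15 by squaring (build up from 6^1; each line after the first costs one multiplication):

6^1 = 6
6^2 = (6^1)^2 = 6^2 = 36
6^3 = 6 * 6^2 = 6 * 36 = 216
6^6 = (6^3)^2 = 216^2 = 46656
6^7 = 6 * 6^6 = 6 * 46656 = 279936
6^14 = (6^7)^2 = 279936^2 = 78364164096
6^15 = 6 * 6^14 = 6 * 78364164096 = 470184984576

Result: 470184984576
Multiplications needed: 6 (6 lines after 6^1)

6^15 = 470184984576. Using exponentiation by squaring, this requires 6 multiplications. The key idea: if the exponent is even, square the half-power; if odd, multiply by the base once.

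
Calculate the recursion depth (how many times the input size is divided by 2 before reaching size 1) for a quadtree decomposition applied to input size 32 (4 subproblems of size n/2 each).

For divide and conquer with division factor 2:

Problem sizes at each level:
Level 0: 32
Level 1: 16
Level 2: 8
Level 3: 4
Level 4: 2
Level 5: 1

The root is level 0 and the size-1 base case is level 5 (the tree spans levels 0 through 5, i.e. 6 levels counting the root), so the depth is the number of divisions: log_2(32) = 5

The recursion tree depth is log_2(32) = 5. At each level, the problem size is divided by 2, so it takes 5 divisions to reduce to a base case of size 1. The algorithm makes 4 recursive calls at each level.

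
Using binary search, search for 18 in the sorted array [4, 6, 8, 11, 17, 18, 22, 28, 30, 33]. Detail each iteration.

Binary search for 18 in [4, 6, 8, 11, 17, 18, 22, 28, 30, 33]:

lo=0, hi=9, mid=4, arr[mid]=17 -> 17 < 18, search right half
lo=5, hi=9, mid=7, arr[mid]=28 -> 28 > 18, search left half
lo=5, hi=6, mid=5, arr[mid]=18 -> Found target at index 5!

Binary search finds 18 at index 5 after 3 comparisons. The search repeatedly halves the search space by comparing with the middle element.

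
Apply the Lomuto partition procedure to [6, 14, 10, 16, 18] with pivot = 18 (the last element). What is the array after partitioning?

Lomuto partition with pivot = 18:

Initial array: [6, 14, 10, 16, 18]

arr[0]=6 <= 18: swap with position 0, array becomes [6, 14, 10, 16, 18]
arr[1]=14 <= 18: swap with position 1, array becomes [6, 14, 10, 16, 18]
arr[2]=10 <= 18: swap with position 2, array becomes [6, 14, 10, 16, 18]
arr[3]=16 <= 18: swap with position 3, array becomes [6, 14, 10, 16, 18]

Place pivot at position 4: [6, 14, 10, 16, 18]
Pivot position: 4

After partitioning with pivot 18, the array becomes [6, 14, 10, 16, 18]. The pivot is placed at index 4. All elements to the left of the pivot are <= 18, and all elements to the right are > 18.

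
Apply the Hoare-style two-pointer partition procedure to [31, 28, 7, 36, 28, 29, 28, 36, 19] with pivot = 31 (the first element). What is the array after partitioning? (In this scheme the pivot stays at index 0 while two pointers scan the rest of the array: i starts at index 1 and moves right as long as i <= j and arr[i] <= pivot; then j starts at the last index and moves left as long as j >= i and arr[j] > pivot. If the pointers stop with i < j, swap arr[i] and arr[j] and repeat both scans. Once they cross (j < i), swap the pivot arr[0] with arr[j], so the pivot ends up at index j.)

Hoare-style two-pointer partition with pivot = 31:

Initial array: [31, 28, 7, 36, 28, 29, 28, 36, 19]

Pointers start at i = 1, j = 8.
i stops at index 3 (arr[3]=36 > 31), j stops at index 8 (arr[8]=19 <= 31): swap arr[3] and arr[8], array becomes [31, 28, 7, 19, 28, 29, 28, 36, 36]
i ends at 7, j ends at 6: the pointers have crossed (j < i), so scanning stops.

Swap pivot arr[0] with arr[6] to place pivot at position 6: [28, 28, 7, 19, 28, 29, 31, 36, 36]
Pivot position: 6

After partitioning with pivot 31, the array becomes [28, 28, 7, 19, 28, 29, 31, 36, 36]. The pivot is placed at index 6. All elements to the left of the pivot are <= 31, and all elements to the right are > 31.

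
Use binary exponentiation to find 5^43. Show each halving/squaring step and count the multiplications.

Computing 5^43 by squaring (build up from 5^1; each line after the first costs one multiplication):

5^1 = 5
5^2 = (5^1)^2 = 5^2 = 25
5^4 = (5^2)^2 = 25^2 = 625
5^5 = 5 * 5^4 = 5 * 625 = 3125
5^10 = (5^5)^2 = 3125^2 = 9765625
5^20 = (5^10)^2 = 9765625^2 = 95367431640625
5^21 = 5 * 5^20 = 5 * 95367431640625 = 476837158203125
5^42 = (5^21)^2 = 476837158203125^2 = 227373675443232059478759765625
5^43 = 5 * 5^42 = 5 * 227373675443232059478759765625 = 1136868377216160297393798828125

Result: 1136868377216160297393798828125
Multiplications needed: 8 (8 lines after 5^1)

5^43 = 1136868377216160297393798828125. Using exponentiation by squaring, this requires 8 multiplications. The key idea: if the exponent is even, square the half-power; if odd, multiply by the base once.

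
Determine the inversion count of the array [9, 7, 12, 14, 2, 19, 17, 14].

Finding inversions in [9, 7, 12, 14, 2, 19, 17, 14]:

(0, 1): arr[0]=9 > arr[1]=7
(0, 4): arr[0]=9 > arr[4]=2
(1, 4): arr[1]=7 > arr[4]=2
(2, 4): arr[2]=12 > arr[4]=2
(3, 4): arr[3]=14 > arr[4]=2
(5, 6): arr[5]=19 > arr[6]=17
(5, 7): arr[5]=19 > arr[7]=14
(6, 7): arr[6]=17 > arr[7]=14

Total inversions: 8

The array has 8 inversion(s): (0,1), (0,4), (1,4), (2,4), (3,4), (5,6), (5,7), (6,7). Each pair (i,j) satisfies i < j and arr[i] > arr[j].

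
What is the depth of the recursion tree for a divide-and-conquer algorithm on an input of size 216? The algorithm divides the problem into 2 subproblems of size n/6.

For divide and conquer with division factor 6:

Problem sizes at each level:
Level 0: 216
Level 1: 36
Level 2: 6
Level 3: 1

The root is level 0 and the size-1 base case is level 3 (the tree spans levels 0 through 3, i.e. 4 levels counting the root), so the depth is the number of divisions: log_6(216) = 3

The recursion tree depth is log_6(216) = 3. At each level, the problem size is divided by 6, so it takes 3 divisions to reduce to a base case of size 1. The algorithm makes 2 recursive calls at each level.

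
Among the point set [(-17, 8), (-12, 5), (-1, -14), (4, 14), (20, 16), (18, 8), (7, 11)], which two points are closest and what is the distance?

Computing all pairwise distances among 7 points:

d((-17, 8), (-12, 5)) = 5.831
d((-17, 8), (-1, -14)) = 27.2029
d((-17, 8), (4, 14)) = 21.8403
d((-17, 8), (20, 16)) = 37.855
d((-17, 8), (18, 8)) = 35.0
d((-17, 8), (7, 11)) = 24.1868
d((-12, 5), (-1, -14)) = 21.9545
d((-12, 5), (4, 14)) = 18.3576
d((-12, 5), (20, 16)) = 33.8378
d((-12, 5), (18, 8)) = 30.1496
d((-12, 5), (7, 11)) = 19.9249
d((-1, -14), (4, 14)) = 28.4429
d((-1, -14), (20, 16)) = 36.6197
d((-1, -14), (18, 8)) = 29.0689
d((-1, -14), (7, 11)) = 26.2488
d((4, 14), (20, 16)) = 16.1245
d((4, 14), (18, 8)) = 15.2315
d((4, 14), (7, 11)) = 4.2426 <-- minimum
d((20, 16), (18, 8)) = 8.2462
d((20, 16), (7, 11)) = 13.9284
d((18, 8), (7, 11)) = 11.4018

Closest pair: (4, 14) and (7, 11) with distance 4.2426

The closest pair is (4, 14) and (7, 11) with Euclidean distance 4.2426. For 7 points, brute-force pairwise comparison is shown above. For large n, the divide-and-conquer algorithm (sort by x, recurse on halves, check the dividing strip) achieves O(n log n).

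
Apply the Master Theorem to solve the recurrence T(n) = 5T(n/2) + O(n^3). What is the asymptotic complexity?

Master Theorem for T(n) = 5T(n/2) + O(n^3):

a = 5, b = 2, c = 3
log_b(a) = log_2(5) = 2.3219

Case 3: c = 3 > log_2(5) = 2.3219
T(n) = O(n^3) = O(n^3)

For T(n) = 5T(n/2) + O(n^3): log_2(5) = 2.3219. This is Case 3 of the Master Theorem (c > log_b(a), work dominated by root), giving O(n^3).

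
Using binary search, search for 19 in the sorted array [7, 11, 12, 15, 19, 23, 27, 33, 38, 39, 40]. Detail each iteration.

Binary search for 19 in [7, 11, 12, 15, 19, 23, 27, 33, 38, 39, 40]:

lo=0, hi=10, mid=5, arr[mid]=23 -> 23 > 19, search left half
lo=0, hi=4, mid=2, arr[mid]=12 -> 12 < 19, search right half
lo=3, hi=4, mid=3, arr[mid]=15 -> 15 < 19, search right half
lo=4, hi=4, mid=4, arr[mid]=19 -> Found target at index 4!

Binary search finds 19 at index 4 after 4 comparisons. The search repeatedly halves the search space by comparing with the middle element.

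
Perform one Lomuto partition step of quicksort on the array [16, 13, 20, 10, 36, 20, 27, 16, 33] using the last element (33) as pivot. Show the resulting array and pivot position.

Lomuto partition with pivot = 33:

Initial array: [16, 13, 20, 10, 36, 20, 27, 16, 33]

arr[0]=16 <= 33: swap with position 0, array becomes [16, 13, 20, 10, 36, 20, 27, 16, 33]
arr[1]=13 <= 33: swap with position 1, array becomes [16, 13, 20, 10, 36, 20, 27, 16, 33]
arr[2]=20 <= 33: swap with position 2, array becomes [16, 13, 20, 10, 36, 20, 27, 16, 33]
arr[3]=10 <= 33: swap with position 3, array becomes [16, 13, 20, 10, 36, 20, 27, 16, 33]
arr[4]=36 > 33: no swap
arr[5]=20 <= 33: swap with position 4, array becomes [16, 13, 20, 10, 20, 36, 27, 16, 33]
arr[6]=27 <= 33: swap with position 5, array becomes [16, 13, 20, 10, 20, 27, 36, 16, 33]
arr[7]=16 <= 33: swap with position 6, array becomes [16, 13, 20, 10, 20, 27, 16, 36, 33]

Place pivot at position 7: [16, 13, 20, 10, 20, 27, 16, 33, 36]
Pivot position: 7

After partitioning with pivot 33, the array becomes [16, 13, 20, 10, 20, 27, 16, 33, 36]. The pivot is placed at index 7. All elements to the left of the pivot are <= 33, and all elements to the right are > 33.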